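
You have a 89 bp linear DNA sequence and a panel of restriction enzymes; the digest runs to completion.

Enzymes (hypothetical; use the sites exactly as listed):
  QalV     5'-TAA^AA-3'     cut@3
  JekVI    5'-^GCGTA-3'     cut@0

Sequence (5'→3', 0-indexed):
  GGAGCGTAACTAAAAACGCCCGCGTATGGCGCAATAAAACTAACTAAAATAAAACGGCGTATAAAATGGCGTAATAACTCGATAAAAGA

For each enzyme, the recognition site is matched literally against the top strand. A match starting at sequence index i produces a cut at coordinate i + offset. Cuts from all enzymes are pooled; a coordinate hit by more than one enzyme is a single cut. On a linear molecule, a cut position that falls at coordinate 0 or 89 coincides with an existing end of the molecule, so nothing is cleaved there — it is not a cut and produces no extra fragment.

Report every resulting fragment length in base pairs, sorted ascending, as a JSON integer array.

[3,4,4,4,5,8,8,10,10,16,17]

Per-enzyme occurrences:
  QalV (TAAAA, off=3): starts [10, 34, 44, 49, 61, 82] → cuts [13, 37, 47, 52, 64, 85]
  JekVI (GCGTA, off=0): starts [3, 21, 56, 68] → cuts [3, 21, 56, 68]

All cut coordinates (distinct, sorted): [3, 13, 21, 37, 47, 52, 56, 64, 68, 85]

Fragments:
  [0,3): 3 bp
  [3,13): 10 bp
  [13,21): 8 bp
  [21,37): 16 bp
  [37,47): 10 bp
  [47,52): 5 bp
  [52,56): 4 bp
  [56,64): 8 bp
  [64,68): 4 bp
  [68,85): 17 bp
  [85,89): 4 bp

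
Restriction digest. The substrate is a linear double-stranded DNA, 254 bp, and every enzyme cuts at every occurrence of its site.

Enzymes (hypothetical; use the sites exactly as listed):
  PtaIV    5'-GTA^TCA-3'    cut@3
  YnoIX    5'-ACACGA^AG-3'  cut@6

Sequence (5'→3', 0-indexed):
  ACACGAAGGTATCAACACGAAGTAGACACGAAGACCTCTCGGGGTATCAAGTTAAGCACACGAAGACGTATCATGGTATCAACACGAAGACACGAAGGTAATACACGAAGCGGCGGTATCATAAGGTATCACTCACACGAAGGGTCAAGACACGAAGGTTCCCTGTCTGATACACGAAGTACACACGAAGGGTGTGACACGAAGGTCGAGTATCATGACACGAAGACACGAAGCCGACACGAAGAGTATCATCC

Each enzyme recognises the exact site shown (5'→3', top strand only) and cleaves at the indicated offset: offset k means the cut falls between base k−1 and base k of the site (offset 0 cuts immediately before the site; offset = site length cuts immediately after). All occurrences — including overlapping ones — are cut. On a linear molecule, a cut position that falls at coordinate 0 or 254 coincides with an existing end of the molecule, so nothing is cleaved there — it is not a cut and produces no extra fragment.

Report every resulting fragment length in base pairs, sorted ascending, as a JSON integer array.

[5,6,6,6,7,8,8,8,9,9,10,10,10,11,11,11,11,12,13,14,15,15,17,22]

Per-enzyme occurrences:
  PtaIV GTATCA/3: at [8, 43, 67, 75, 115, 125, 209, 245] ⇒ [11, 46, 70, 78, 118, 128, 212, 248]
  YnoIX ACACGAAG/6: at [0, 14, 25, 57, 81, 89, 102, 134, 149, 171, 182, 196, 217, 225, 236] ⇒ [6, 20, 31, 63, 87, 95, 108, 140, 155, 177, 188, 202, 223, 231, 242]

Pooled cuts: [6, 11, 20, 31, 46, 63, 70, 78, 87, 95, 108, 118, 128, 140, 155, 177, 188, 202, 212, 223, 231, 242, 248]

Fragment lengths:
  [0,6): 6 bp
  [6,11): 5 bp
  [11,20): 9 bp
  [20,31): 11 bp
  [31,46): 15 bp
  [46,63): 17 bp
  [63,70): 7 bp
  [70,78): 8 bp
  [78,87): 9 bp
  [87,95): 8 bp
  [95,108): 13 bp
  [108,118): 10 bp
  [118,128): 10 bp
  [128,140): 12 bp
  [140,155): 15 bp
  [155,177): 22 bp
  [177,188): 11 bp
  [188,202): 14 bp
  [202,212): 10 bp
  [212,223): 11 bp
  [223,231): 8 bp
  [231,242): 11 bp
  [242,248): 6 bp
  [248,254): 6 bp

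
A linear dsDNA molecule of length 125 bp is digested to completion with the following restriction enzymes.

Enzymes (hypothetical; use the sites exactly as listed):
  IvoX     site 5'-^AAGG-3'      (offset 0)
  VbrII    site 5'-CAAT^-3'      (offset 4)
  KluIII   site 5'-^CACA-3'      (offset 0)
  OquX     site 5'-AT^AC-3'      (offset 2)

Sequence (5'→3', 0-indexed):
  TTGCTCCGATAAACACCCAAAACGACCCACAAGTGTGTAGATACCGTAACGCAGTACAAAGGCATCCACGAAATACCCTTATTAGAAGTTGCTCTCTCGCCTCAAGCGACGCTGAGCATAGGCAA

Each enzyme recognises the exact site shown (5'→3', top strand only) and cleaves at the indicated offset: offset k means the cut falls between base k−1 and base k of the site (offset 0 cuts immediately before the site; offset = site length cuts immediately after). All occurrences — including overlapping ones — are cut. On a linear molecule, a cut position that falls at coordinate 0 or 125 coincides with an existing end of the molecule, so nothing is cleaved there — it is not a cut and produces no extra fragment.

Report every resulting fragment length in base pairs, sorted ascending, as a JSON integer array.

[15,16,16,27,51]

Site scan:
  IvoX AAGG/0: at [58] ⇒ [58]
  VbrII (CAAT, off=4): no sites
  KluIII CACA/0: at [27] ⇒ [27]
  OquX ATAC/2: at [40, 72] ⇒ [42, 74]

Pooled cuts: [27, 42, 58, 74]

Fragments:
  [0,27): 27 bp
  [27,42): 15 bp
  [42,58): 16 bp
  [58,74): 16 bp
  [74,125): 51 bp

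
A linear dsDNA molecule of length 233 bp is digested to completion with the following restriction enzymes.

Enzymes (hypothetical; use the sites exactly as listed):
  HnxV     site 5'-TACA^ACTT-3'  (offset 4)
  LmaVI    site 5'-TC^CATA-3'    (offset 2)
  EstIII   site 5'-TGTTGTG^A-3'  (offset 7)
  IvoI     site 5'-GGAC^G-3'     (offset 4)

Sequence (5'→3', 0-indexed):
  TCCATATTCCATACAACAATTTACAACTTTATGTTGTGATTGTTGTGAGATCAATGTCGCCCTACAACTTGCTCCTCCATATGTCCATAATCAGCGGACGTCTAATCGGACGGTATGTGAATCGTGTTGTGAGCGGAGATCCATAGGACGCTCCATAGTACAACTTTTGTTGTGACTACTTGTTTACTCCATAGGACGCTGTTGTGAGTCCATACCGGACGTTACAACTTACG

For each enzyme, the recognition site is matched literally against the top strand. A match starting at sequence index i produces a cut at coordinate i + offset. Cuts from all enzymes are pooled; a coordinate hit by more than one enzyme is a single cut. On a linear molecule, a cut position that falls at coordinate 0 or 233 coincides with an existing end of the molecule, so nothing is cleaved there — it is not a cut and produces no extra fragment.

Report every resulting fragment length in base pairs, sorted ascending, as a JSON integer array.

Per-enzyme occurrences:
  HnxV (TACAACTT, off=4): starts [21, 62, 158, 222] → cuts [25, 66, 162, 226]
  LmaVI (TCCATA, off=2): starts [0, 7, 75, 83, 139, 151, 187, 208] → cuts [2, 9, 77, 85, 141, 153, 189, 210]
  EstIII (TGTTGTGA, off=7): starts [31, 40, 124, 167, 199] → cuts [38, 47, 131, 174, 206]
  IvoI (GGACG, off=4): starts [95, 107, 145, 193, 216] → cuts [99, 111, 149, 197, 220]

All cut coordinates (distinct, sorted): [2, 9, 25, 38, 47, 66, 77, 85, 99, 111, 131, 141, 149, 153, 162, 174, 189, 197, 206, 210, 220, 226]

Fragments:
  [0,2): 2 bp
  [2,9): 7 bp
  [9,25): 16 bp
  [25,38): 13 bp
  [38,47): 9 bp
  [47,66): 19 bp
  [66,77): 11 bp
  [77,85): 8 bp
  [85,99): 14 bp
  [99,111): 12 bp
  [111,131): 20 bp
  [131,141): 10 bp
  [141,149): 8 bp
  [149,153): 4 bp
  [153,162): 9 bp
  [162,174): 12 bp
  [174,189): 15 bp
  [189,197): 8 bp
  [197,206): 9 bp
  [206,210): 4 bp
  [210,220): 10 bp
  [220,226): 6 bp
  [226,233): 7 bp

[2,4,4,6,7,7,8,8,8,9,9,9,10,10,11,12,12,13,14,15,16,19,20]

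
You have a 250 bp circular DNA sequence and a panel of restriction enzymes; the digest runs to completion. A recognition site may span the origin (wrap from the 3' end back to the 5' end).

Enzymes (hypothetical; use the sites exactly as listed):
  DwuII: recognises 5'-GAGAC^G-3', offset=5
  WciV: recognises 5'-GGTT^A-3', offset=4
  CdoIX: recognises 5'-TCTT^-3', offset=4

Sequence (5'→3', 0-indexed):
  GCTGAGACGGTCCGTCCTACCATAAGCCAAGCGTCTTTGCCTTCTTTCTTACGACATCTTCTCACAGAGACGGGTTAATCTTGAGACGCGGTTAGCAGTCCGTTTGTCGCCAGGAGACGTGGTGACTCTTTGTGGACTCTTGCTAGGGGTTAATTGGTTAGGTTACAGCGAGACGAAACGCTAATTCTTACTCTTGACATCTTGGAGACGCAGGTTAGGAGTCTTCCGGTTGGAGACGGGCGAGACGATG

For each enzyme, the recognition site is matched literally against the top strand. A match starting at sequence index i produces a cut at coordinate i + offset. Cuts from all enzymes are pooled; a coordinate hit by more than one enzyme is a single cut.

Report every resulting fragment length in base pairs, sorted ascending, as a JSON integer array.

[4,5,5,5,6,6,6,6,7,8,8,9,9,9,10,10,10,11,11,12,12,12,15,25,29]

Scan for sites:
  DwuII GAGACG/5: at [3, 66, 82, 113, 169, 204, 232, 241] ⇒ [8, 71, 87, 118, 174, 209, 237, 246]
  WciV GGTTA/4: at [72, 89, 147, 155, 160, 212] ⇒ [76, 93, 151, 159, 164, 216]
  CdoIX TCTT/4: at [33, 42, 46, 56, 78, 126, 137, 185, 191, 199, 221] ⇒ [37, 46, 50, 60, 82, 130, 141, 189, 195, 203, 225]

Pooled cuts: [8, 37, 46, 50, 60, 71, 76, 82, 87, 93, 118, 130, 141, 151, 159, 164, 174, 189, 195, 203, 209, 216, 225, 237, 246]

Fragments:
  8→37: 29 bp
  37→46: 9 bp
  46→50: 4 bp
  50→60: 10 bp
  60→71: 11 bp
  71→76: 5 bp
  76→82: 6 bp
  82→87: 5 bp
  87→93: 6 bp
  93→118: 25 bp
  118→130: 12 bp
  130→141: 11 bp
  141→151: 10 bp
  151→159: 8 bp
  159→164: 5 bp
  164→174: 10 bp
  174→189: 15 bp
  189→195: 6 bp
  195→203: 8 bp
  203→209: 6 bp
  209→216: 7 bp
  216→225: 9 bp
  225→237: 12 bp
  237→246: 9 bp
  246→8 (wrap): 250-246+8 = 12 bp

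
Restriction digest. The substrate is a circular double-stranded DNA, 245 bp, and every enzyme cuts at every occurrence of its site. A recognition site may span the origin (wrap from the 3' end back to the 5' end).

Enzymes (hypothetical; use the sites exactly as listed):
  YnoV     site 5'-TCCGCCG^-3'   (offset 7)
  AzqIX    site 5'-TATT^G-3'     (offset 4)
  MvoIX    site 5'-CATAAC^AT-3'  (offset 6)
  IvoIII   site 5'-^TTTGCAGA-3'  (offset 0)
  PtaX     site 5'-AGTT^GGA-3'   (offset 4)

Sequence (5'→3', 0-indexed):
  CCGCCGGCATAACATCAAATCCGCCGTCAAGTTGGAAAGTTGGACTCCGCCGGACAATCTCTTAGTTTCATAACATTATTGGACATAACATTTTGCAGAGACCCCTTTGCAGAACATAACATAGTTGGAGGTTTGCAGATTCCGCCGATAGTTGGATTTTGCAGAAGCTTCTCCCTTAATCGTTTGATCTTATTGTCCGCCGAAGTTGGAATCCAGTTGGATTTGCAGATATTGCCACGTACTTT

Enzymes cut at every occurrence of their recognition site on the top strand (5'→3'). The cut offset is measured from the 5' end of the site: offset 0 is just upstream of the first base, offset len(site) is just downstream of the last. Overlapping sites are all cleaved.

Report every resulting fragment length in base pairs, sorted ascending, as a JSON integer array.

Site scan:
  YnoV (TCCGCCG, off=7): starts [19, 45, 140, 195, 244] → cuts [6, 26, 52, 147, 202]
  AzqIX (TATTG, off=4): starts [76, 190, 229] → cuts [80, 194, 233]
  MvoIX (CATAACAT, off=6): starts [7, 68, 83, 114] → cuts [13, 74, 89, 120]
  IvoIII (TTTGCAGA, off=0): starts [91, 105, 131, 157, 221] → cuts [91, 105, 131, 157, 221]
  PtaX (AGTTGGA, off=4): starts [29, 37, 122, 149, 203, 214] → cuts [33, 41, 126, 153, 207, 218]

All cut coordinates (distinct, sorted): [6, 13, 26, 33, 41, 52, 74, 80, 89, 91, 105, 120, 126, 131, 147, 153, 157, 194, 202, 207, 218, 221, 233]

Fragments:
  6→13: 7 bp
  13→26: 13 bp
  26→33: 7 bp
  33→41: 8 bp
  41→52: 11 bp
  52→74: 22 bp
  74→80: 6 bp
  80→89: 9 bp
  89→91: 2 bp
  91→105: 14 bp
  105→120: 15 bp
  120→126: 6 bp
  126→131: 5 bp
  131→147: 16 bp
  147→153: 6 bp
  153→157: 4 bp
  157→194: 37 bp
  194→202: 8 bp
  202→207: 5 bp
  207→218: 11 bp
  218→221: 3 bp
  221→233: 12 bp
  233→6 (wrap): 245-233+6 = 18 bp

[2,3,4,5,5,6,6,6,7,7,8,8,9,11,11,12,13,14,15,16,18,22,37]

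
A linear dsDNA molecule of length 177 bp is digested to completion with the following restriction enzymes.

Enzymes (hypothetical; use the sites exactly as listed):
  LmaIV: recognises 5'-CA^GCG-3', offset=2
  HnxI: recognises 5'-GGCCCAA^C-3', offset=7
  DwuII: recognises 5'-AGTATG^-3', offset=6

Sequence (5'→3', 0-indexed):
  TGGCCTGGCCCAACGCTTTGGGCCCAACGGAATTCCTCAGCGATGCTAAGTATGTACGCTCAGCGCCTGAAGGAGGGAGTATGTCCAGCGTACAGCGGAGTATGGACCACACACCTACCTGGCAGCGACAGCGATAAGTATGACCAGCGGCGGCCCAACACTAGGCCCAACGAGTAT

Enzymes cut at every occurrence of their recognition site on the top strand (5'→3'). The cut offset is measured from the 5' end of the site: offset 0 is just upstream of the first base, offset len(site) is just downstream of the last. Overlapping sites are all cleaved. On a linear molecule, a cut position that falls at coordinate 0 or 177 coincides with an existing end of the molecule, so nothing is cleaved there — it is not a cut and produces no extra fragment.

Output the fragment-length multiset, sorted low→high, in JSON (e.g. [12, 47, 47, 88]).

Site scan:
  LmaIV (CAGCG, off=2): starts [37, 60, 85, 92, 122, 128, 144] → cuts [39, 62, 87, 94, 124, 130, 146]
  HnxI (GGCCCAAC, off=7): starts [6, 20, 151, 163] → cuts [13, 27, 158, 170]
  DwuII (AGTATG, off=6): starts [48, 77, 98, 136] → cuts [54, 83, 104, 142]

Pooled cuts: [13, 27, 39, 54, 62, 83, 87, 94, 104, 124, 130, 142, 146, 158, 170]

Fragments:
  [0,13): 13 bp
  [13,27): 14 bp
  [27,39): 12 bp
  [39,54): 15 bp
  [54,62): 8 bp
  [62,83): 21 bp
  [83,87): 4 bp
  [87,94): 7 bp
  [94,104): 10 bp
  [104,124): 20 bp
  [124,130): 6 bp
  [130,142): 12 bp
  [142,146): 4 bp
  [146,158): 12 bp
  [158,170): 12 bp
  [170,177): 7 bp

[4,4,6,7,7,8,10,12,12,12,12,13,14,15,20,21]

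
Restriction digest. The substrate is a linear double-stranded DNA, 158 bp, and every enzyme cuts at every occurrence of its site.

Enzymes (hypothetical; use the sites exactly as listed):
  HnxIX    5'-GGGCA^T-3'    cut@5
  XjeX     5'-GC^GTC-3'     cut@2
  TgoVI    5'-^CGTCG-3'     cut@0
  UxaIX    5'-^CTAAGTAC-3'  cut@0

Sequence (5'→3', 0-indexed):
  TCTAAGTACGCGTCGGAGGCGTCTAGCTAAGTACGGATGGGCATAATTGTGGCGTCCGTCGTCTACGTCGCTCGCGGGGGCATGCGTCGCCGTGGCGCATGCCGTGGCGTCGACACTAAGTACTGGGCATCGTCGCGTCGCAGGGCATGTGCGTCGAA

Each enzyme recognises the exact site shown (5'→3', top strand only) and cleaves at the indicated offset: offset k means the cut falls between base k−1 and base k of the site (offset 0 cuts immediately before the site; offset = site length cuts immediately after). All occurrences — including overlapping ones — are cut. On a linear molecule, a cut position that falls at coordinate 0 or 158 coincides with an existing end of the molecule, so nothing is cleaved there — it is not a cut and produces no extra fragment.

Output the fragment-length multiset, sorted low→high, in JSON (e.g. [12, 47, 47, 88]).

[1,1,1,1,1,1,1,2,3,4,5,6,6,7,9,9,9,10,11,14,17,17,22]

Site scan:
  HnxIX GGGCAT/5: at [38, 77, 124, 142] ⇒ [43, 82, 129, 147]
  XjeX GCGTC/2: at [9, 18, 51, 83, 106, 134, 150] ⇒ [11, 20, 53, 85, 108, 136, 152]
  TgoVI CGTCG/0: at [10, 56, 65, 84, 107, 130, 135, 151] ⇒ [10, 56, 65, 84, 107, 130, 135, 151]
  UxaIX CTAAGTAC/0: at [1, 26, 115] ⇒ [1, 26, 115]

All cut coordinates (distinct, sorted): [1, 10, 11, 20, 26, 43, 53, 56, 65, 82, 84, 85, 107, 108, 115, 129, 130, 135, 136, 147, 151, 152]

Fragments:
  [0,1): 1 bp
  [1,10): 9 bp
  [10,11): 1 bp
  [11,20): 9 bp
  [20,26): 6 bp
  [26,43): 17 bp
  [43,53): 10 bp
  [53,56): 3 bp
  [56,65): 9 bp
  [65,82): 17 bp
  [82,84): 2 bp
  [84,85): 1 bp
  [85,107): 22 bp
  [107,108): 1 bp
  [108,115): 7 bp
  [115,129): 14 bp
  [129,130): 1 bp
  [130,135): 5 bp
  [135,136): 1 bp
  [136,147): 11 bp
  [147,151): 4 bp
  [151,152): 1 bp
  [152,158): 6 bp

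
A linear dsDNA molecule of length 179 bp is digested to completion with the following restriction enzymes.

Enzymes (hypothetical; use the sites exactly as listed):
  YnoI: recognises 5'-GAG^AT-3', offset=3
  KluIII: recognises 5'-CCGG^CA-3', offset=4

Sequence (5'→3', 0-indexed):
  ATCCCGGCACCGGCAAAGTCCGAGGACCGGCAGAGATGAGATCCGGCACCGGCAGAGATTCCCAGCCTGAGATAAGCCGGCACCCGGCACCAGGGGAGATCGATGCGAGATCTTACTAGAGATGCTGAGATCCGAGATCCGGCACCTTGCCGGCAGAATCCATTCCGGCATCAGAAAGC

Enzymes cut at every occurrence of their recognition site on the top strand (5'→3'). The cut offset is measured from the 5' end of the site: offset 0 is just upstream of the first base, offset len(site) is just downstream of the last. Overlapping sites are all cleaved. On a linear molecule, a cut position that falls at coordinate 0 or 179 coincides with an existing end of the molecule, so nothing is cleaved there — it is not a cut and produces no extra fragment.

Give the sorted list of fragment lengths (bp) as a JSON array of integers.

Site scan:
  YnoI (GAGAT, off=3): starts [32, 37, 54, 68, 95, 106, 118, 126, 133] → cuts [35, 40, 57, 71, 98, 109, 121, 129, 136]
  KluIII (CCGGCA, off=4): starts [3, 9, 26, 42, 48, 76, 83, 138, 149, 164] → cuts [7, 13, 30, 46, 52, 80, 87, 142, 153, 168]

All cut coordinates (distinct, sorted): [7, 13, 30, 35, 40, 46, 52, 57, 71, 80, 87, 98, 109, 121, 129, 136, 142, 153, 168]

Fragments:
  [0,7): 7 bp
  [7,13): 6 bp
  [13,30): 17 bp
  [30,35): 5 bp
  [35,40): 5 bp
  [40,46): 6 bp
  [46,52): 6 bp
  [52,57): 5 bp
  [57,71): 14 bp
  [71,80): 9 bp
  [80,87): 7 bp
  [87,98): 11 bp
  [98,109): 11 bp
  [109,121): 12 bp
  [121,129): 8 bp
  [129,136): 7 bp
  [136,142): 6 bp
  [142,153): 11 bp
  [153,168): 15 bp
  [168,179): 11 bp

[5,5,5,6,6,6,6,7,7,7,8,9,11,11,11,11,12,14,15,17]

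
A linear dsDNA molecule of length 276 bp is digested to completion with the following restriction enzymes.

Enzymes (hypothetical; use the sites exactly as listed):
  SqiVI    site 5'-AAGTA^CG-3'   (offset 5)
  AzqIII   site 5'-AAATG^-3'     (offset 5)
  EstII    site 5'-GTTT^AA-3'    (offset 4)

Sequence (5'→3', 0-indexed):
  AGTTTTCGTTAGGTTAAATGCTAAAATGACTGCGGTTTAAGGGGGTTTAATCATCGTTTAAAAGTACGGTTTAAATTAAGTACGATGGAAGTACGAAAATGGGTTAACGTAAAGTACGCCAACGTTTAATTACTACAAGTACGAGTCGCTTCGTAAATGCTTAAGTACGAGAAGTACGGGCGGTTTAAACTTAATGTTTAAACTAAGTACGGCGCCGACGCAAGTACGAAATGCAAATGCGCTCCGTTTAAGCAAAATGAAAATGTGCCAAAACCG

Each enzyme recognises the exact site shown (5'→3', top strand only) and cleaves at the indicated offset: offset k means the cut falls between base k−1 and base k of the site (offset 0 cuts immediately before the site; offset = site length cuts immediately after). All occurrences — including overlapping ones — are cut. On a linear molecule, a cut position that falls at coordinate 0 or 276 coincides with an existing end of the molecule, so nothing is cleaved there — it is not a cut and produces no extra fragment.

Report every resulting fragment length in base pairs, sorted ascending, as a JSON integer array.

Per-enzyme occurrences:
  SqiVI AAGTACG/5: at [61, 77, 88, 111, 136, 162, 171, 204, 221] ⇒ [66, 82, 93, 116, 141, 167, 176, 209, 226]
  AzqIII AAATG/5: at [15, 23, 96, 154, 228, 234, 254, 260] ⇒ [20, 28, 101, 159, 233, 239, 259, 265]
  EstII GTTTAA/4: at [34, 44, 55, 68, 123, 182, 195, 245] ⇒ [38, 48, 59, 72, 127, 186, 199, 249]

Pooled cuts: [20, 28, 38, 48, 59, 66, 72, 82, 93, 101, 116, 127, 141, 159, 167, 176, 186, 199, 209, 226, 233, 239, 249, 259, 265]

Fragment lengths:
  [0,20): 20 bp
  [20,28): 8 bp
  [28,38): 10 bp
  [38,48): 10 bp
  [48,59): 11 bp
  [59,66): 7 bp
  [66,72): 6 bp
  [72,82): 10 bp
  [82,93): 11 bp
  [93,101): 8 bp
  [101,116): 15 bp
  [116,127): 11 bp
  [127,141): 14 bp
  [141,159): 18 bp
  [159,167): 8 bp
  [167,176): 9 bp
  [176,186): 10 bp
  [186,199): 13 bp
  [199,209): 10 bp
  [209,226): 17 bp
  [226,233): 7 bp
  [233,239): 6 bp
  [239,249): 10 bp
  [249,259): 10 bp
  [259,265): 6 bp
  [265,276): 11 bp

[6,6,6,7,7,8,8,8,9,10,10,10,10,10,10,10,11,11,11,11,13,14,15,17,18,20]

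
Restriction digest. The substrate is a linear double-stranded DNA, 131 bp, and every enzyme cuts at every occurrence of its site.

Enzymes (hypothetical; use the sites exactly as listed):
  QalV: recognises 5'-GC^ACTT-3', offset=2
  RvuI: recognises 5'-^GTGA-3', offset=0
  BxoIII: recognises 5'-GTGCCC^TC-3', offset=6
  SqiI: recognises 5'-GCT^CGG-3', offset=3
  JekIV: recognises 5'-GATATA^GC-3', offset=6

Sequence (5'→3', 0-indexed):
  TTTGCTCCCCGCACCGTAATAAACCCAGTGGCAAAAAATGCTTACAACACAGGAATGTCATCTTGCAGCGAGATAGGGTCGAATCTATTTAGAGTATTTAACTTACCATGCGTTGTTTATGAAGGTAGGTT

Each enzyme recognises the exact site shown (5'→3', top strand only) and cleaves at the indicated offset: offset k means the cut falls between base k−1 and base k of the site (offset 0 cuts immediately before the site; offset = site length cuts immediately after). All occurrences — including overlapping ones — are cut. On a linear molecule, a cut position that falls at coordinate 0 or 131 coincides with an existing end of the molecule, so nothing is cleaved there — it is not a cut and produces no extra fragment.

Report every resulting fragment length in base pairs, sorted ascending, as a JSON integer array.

Per-enzyme occurrences:
  QalV (GCACTT, off=2): no sites
  RvuI (GTGA, off=0): no sites
  BxoIII (GTGCCCTC, off=6): no sites
  SqiI (GCTCGG, off=3): no sites
  JekIV (GATATAGC, off=6): no sites

All cut coordinates (distinct, sorted): ∅

Fragment lengths:
  no cuts → one linear fragment of 131 bp

[131]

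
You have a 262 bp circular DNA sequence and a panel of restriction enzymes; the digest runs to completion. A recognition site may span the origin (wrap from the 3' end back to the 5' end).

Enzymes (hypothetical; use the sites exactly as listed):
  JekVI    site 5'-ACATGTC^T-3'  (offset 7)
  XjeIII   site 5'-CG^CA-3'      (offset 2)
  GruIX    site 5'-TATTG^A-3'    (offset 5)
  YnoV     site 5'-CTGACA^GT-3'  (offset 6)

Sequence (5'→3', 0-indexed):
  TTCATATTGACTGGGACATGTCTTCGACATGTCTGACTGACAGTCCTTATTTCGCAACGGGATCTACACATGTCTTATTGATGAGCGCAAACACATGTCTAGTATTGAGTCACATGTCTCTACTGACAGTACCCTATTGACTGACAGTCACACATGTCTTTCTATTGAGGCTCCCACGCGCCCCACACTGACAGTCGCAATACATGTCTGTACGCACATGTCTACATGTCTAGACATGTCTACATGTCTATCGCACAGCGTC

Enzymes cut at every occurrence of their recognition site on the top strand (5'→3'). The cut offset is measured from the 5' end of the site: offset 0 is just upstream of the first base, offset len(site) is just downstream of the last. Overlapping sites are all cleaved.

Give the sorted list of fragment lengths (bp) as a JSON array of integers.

[4,5,6,6,7,7,8,8,8,8,9,9,10,10,11,11,11,11,12,12,12,13,18,20,26]

Site scan:
  JekVI (ACATGTCT, off=7): starts [15, 26, 67, 92, 111, 151, 201, 215, 223, 233, 241] → cuts [22, 33, 74, 99, 118, 158, 208, 222, 230, 240, 248]
  XjeIII (CGCA, off=2): starts [52, 85, 195, 212, 251] → cuts [54, 87, 197, 214, 253]
  GruIX (TATTGA, off=5): starts [4, 75, 102, 134, 162] → cuts [9, 80, 107, 139, 167]
  YnoV (CTGACAGT, off=6): starts [36, 122, 140, 187] → cuts [42, 128, 146, 193]

All cut coordinates (distinct, sorted): [9, 22, 33, 42, 54, 74, 80, 87, 99, 107, 118, 128, 139, 146, 158, 167, 193, 197, 208, 214, 222, 230, 240, 248, 253]

Fragment lengths:
  9→22: 13 bp
  22→33: 11 bp
  33→42: 9 bp
  42→54: 12 bp
  54→74: 20 bp
  74→80: 6 bp
  80→87: 7 bp
  87→99: 12 bp
  99→107: 8 bp
  107→118: 11 bp
  118→128: 10 bp
  128→139: 11 bp
  139→146: 7 bp
  146→158: 12 bp
  158→167: 9 bp
  167→193: 26 bp
  193→197: 4 bp
  197→208: 11 bp
  208→214: 6 bp
  214→222: 8 bp
  222→230: 8 bp
  230→240: 10 bp
  240→248: 8 bp
  248→253: 5 bp
  253→9 (wrap): 262-253+9 = 18 bp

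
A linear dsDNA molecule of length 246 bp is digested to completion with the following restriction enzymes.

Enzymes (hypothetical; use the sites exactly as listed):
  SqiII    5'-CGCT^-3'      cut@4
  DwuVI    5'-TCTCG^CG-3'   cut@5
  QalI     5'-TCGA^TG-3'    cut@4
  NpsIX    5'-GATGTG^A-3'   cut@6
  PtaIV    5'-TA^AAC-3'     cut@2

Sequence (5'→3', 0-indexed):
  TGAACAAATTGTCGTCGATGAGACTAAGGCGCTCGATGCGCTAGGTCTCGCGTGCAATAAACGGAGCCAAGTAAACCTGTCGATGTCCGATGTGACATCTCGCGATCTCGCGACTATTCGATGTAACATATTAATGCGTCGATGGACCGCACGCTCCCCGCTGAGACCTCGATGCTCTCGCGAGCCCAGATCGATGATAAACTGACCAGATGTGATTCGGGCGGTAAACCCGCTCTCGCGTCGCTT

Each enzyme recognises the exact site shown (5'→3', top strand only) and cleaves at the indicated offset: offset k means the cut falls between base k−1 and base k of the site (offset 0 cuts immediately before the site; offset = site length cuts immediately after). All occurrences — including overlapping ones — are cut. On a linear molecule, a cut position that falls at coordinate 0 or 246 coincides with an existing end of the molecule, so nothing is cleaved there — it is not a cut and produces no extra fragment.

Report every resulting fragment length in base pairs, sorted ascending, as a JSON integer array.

Scan for sites:
  SqiII CGCT/4: at [29, 38, 151, 158, 230, 241] ⇒ [33, 42, 155, 162, 234, 245]
  DwuVI TCTCGCG/5: at [45, 97, 105, 175, 233] ⇒ [50, 102, 110, 180, 238]
  QalI TCGATG/4: at [14, 32, 79, 117, 138, 168, 190] ⇒ [18, 36, 83, 121, 142, 172, 194]
  NpsIX GATGTGA/6: at [88, 208] ⇒ [94, 214]
  PtaIV TAAAC/2: at [57, 71, 197, 224] ⇒ [59, 73, 199, 226]

Pooled cuts: [18, 33, 36, 42, 50, 59, 73, 83, 94, 102, 110, 121, 142, 155, 162, 172, 180, 194, 199, 214, 226, 234, 238, 245]

Fragments:
  [0,18): 18 bp
  [18,33): 15 bp
  [33,36): 3 bp
  [36,42): 6 bp
  [42,50): 8 bp
  [50,59): 9 bp
  [59,73): 14 bp
  [73,83): 10 bp
  [83,94): 11 bp
  [94,102): 8 bp
  [102,110): 8 bp
  [110,121): 11 bp
  [121,142): 21 bp
  [142,155): 13 bp
  [155,162): 7 bp
  [162,172): 10 bp
  [172,180): 8 bp
  [180,194): 14 bp
  [194,199): 5 bp
  [199,214): 15 bp
  [214,226): 12 bp
  [226,234): 8 bp
  [234,238): 4 bp
  [238,245): 7 bp
  [245,246): 1 bp

[1,3,4,5,6,7,7,8,8,8,8,8,9,10,10,11,11,12,13,14,14,15,15,18,21]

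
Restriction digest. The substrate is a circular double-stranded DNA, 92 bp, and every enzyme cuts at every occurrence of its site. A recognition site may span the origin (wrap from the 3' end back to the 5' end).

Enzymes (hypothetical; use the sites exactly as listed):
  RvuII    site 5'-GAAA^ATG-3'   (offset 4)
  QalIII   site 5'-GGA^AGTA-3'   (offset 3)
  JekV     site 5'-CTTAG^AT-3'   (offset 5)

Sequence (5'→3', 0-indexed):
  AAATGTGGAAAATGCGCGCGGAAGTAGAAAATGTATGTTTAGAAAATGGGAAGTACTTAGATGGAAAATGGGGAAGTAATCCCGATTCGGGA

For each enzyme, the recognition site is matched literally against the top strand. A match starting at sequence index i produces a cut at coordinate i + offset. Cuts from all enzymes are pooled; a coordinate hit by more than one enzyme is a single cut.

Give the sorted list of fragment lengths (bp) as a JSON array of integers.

[6,7,7,8,9,9,11,15,20]

Scan for sites:
  RvuII (GAAAATG, off=4): starts [7, 26, 41, 63, 90] → cuts [2, 11, 30, 45, 67]
  QalIII (GGAAGTA, off=3): starts [19, 48, 71] → cuts [22, 51, 74]
  JekV (CTTAGAT, off=5): starts [55] → cuts [60]

Pooled cuts: [2, 11, 22, 30, 45, 51, 60, 67, 74]

Fragment lengths:
  2→11: 9 bp
  11→22: 11 bp
  22→30: 8 bp
  30→45: 15 bp
  45→51: 6 bp
  51→60: 9 bp
  60→67: 7 bp
  67→74: 7 bp
  74→2 (wrap): 92-74+2 = 20 bp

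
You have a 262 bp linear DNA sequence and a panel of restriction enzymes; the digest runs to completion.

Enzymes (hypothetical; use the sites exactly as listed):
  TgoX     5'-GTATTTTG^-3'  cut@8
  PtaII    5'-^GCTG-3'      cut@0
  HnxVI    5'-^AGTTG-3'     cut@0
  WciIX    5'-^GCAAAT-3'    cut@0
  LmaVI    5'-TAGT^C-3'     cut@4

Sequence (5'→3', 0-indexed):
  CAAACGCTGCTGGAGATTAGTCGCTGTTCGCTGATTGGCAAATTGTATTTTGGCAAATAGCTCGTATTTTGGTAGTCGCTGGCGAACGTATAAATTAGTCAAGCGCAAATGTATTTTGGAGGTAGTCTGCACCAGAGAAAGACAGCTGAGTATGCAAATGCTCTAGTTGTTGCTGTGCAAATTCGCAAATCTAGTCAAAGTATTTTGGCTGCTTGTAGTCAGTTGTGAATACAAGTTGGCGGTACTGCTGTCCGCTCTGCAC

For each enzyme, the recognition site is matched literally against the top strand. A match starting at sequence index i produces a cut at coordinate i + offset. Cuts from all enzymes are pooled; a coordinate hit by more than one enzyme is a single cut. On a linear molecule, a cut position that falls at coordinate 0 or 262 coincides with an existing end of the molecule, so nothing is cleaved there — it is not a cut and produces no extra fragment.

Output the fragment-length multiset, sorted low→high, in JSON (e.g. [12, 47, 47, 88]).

Per-enzyme occurrences:
  TgoX (GTATTTTG, off=8): starts [44, 63, 110, 199] → cuts [52, 71, 118, 207]
  PtaII (GCTG, off=0): starts [5, 8, 22, 29, 77, 144, 171, 207, 246] → cuts [5, 8, 22, 29, 77, 144, 171, 207, 246]
  HnxVI (AGTTG, off=0): starts [164, 220, 233] → cuts [164, 220, 233]
  WciIX (GCAAAT, off=0): starts [37, 52, 104, 153, 176, 184] → cuts [37, 52, 104, 153, 176, 184]
  LmaVI (TAGTC, off=4): starts [17, 72, 95, 122, 191, 215] → cuts [21, 76, 99, 126, 195, 219]

Pooled cuts: [5, 8, 21, 22, 29, 37, 52, 71, 76, 77, 99, 104, 118, 126, 144, 153, 164, 171, 176, 184, 195, 207, 219, 220, 233, 246]

Fragments:
  [0,5): 5 bp
  [5,8): 3 bp
  [8,21): 13 bp
  [21,22): 1 bp
  [22,29): 7 bp
  [29,37): 8 bp
  [37,52): 15 bp
  [52,71): 19 bp
  [71,76): 5 bp
  [76,77): 1 bp
  [77,99): 22 bp
  [99,104): 5 bp
  [104,118): 14 bp
  [118,126): 8 bp
  [126,144): 18 bp
  [144,153): 9 bp
  [153,164): 11 bp
  [164,171): 7 bp
  [171,176): 5 bp
  [176,184): 8 bp
  [184,195): 11 bp
  [195,207): 12 bp
  [207,219): 12 bp
  [219,220): 1 bp
  [220,233): 13 bp
  [233,246): 13 bp
  [246,262): 16 bp

[1,1,1,3,5,5,5,5,7,7,8,8,8,9,11,11,12,12,13,13,13,14,15,16,18,19,22]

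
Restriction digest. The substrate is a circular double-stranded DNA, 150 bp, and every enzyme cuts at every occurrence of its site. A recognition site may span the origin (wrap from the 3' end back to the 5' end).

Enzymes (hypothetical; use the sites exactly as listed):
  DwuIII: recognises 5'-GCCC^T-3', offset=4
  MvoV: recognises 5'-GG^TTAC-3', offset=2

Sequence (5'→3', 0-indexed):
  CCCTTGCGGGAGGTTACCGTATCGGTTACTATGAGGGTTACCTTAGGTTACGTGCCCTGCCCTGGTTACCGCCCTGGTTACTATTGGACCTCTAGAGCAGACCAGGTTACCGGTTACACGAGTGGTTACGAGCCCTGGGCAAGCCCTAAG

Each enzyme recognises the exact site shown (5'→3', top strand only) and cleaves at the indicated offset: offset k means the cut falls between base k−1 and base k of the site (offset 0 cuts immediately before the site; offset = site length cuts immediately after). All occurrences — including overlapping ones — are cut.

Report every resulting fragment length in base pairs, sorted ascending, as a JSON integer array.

Site scan:
  DwuIII GCCCT/4: at [53, 58, 70, 131, 142, 149] ⇒ [3, 57, 62, 74, 135, 146]
  MvoV GGTTAC/2: at [11, 23, 35, 45, 63, 75, 104, 111, 123] ⇒ [13, 25, 37, 47, 65, 77, 106, 113, 125]

Pooled cuts: [3, 13, 25, 37, 47, 57, 62, 65, 74, 77, 106, 113, 125, 135, 146]

Fragment lengths:
  3→13: 10 bp
  13→25: 12 bp
  25→37: 12 bp
  37→47: 10 bp
  47→57: 10 bp
  57→62: 5 bp
  62→65: 3 bp
  65→74: 9 bp
  74→77: 3 bp
  77→106: 29 bp
  106→113: 7 bp
  113→125: 12 bp
  125→135: 10 bp
  135→146: 11 bp
  146→3 (wrap): 150-146+3 = 7 bp

[3,3,5,7,7,9,10,10,10,10,11,12,12,12,29]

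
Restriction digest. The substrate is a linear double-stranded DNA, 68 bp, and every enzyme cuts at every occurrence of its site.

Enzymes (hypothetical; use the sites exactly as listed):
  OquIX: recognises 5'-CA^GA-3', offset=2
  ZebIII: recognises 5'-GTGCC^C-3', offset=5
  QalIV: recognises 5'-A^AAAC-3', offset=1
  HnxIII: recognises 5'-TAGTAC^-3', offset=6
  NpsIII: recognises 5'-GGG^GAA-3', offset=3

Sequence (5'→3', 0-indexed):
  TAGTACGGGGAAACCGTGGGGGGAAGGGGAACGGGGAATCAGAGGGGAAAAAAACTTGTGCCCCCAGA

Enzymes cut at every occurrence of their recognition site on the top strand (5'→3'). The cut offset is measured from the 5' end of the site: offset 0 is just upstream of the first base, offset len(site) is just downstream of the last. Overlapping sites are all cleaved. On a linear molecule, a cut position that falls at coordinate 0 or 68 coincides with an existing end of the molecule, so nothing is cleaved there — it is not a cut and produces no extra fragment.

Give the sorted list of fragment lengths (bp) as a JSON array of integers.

[2,3,4,5,5,6,6,6,7,11,13]

Per-enzyme occurrences:
  OquIX (CAGA, off=2): starts [39, 64] → cuts [41, 66]
  ZebIII (GTGCCC, off=5): starts [57] → cuts [62]
  QalIV (AAAAC, off=1): starts [50] → cuts [51]
  HnxIII (TAGTAC, off=6): starts [0] → cuts [6]
  NpsIII (GGGGAA, off=3): starts [6, 19, 25, 32, 43] → cuts [9, 22, 28, 35, 46]

All cut coordinates (distinct, sorted): [6, 9, 22, 28, 35, 41, 46, 51, 62, 66]

Fragment lengths:
  [0,6): 6 bp
  [6,9): 3 bp
  [9,22): 13 bp
  [22,28): 6 bp
  [28,35): 7 bp
  [35,41): 6 bp
  [41,46): 5 bp
  [46,51): 5 bp
  [51,62): 11 bp
  [62,66): 4 bp
  [66,68): 2 bp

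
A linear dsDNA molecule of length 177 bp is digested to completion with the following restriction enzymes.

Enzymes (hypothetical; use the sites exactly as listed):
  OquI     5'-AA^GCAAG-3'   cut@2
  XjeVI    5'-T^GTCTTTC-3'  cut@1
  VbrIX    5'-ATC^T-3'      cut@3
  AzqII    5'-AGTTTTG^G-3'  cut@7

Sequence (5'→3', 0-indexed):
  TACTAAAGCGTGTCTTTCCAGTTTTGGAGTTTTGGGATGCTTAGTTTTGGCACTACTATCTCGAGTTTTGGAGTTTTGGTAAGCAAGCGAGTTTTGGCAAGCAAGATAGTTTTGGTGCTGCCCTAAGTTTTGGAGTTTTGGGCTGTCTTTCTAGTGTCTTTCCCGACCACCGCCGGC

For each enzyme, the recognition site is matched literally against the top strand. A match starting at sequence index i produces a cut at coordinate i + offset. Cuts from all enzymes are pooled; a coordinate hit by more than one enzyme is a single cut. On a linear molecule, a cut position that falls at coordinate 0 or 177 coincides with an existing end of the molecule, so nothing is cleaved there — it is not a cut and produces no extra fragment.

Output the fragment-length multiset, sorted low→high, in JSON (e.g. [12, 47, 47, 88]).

[4,4,4,8,8,8,10,11,11,11,14,14,15,15,18,22]

Scan for sites:
  OquI (AAGCAAG, off=2): starts [80, 98] → cuts [82, 100]
  XjeVI (TGTCTTTC, off=1): starts [10, 143, 154] → cuts [11, 144, 155]
  VbrIX (ATCT, off=3): starts [57] → cuts [60]
  AzqII (AGTTTTGG, off=7): starts [19, 27, 42, 63, 71, 89, 107, 125, 133] → cuts [26, 34, 49, 70, 78, 96, 114, 132, 140]

Pooled cuts: [11, 26, 34, 49, 60, 70, 78, 82, 96, 100, 114, 132, 140, 144, 155]

Fragments:
  [0,11): 11 bp
  [11,26): 15 bp
  [26,34): 8 bp
  [34,49): 15 bp
  [49,60): 11 bp
  [60,70): 10 bp
  [70,78): 8 bp
  [78,82): 4 bp
  [82,96): 14 bp
  [96,100): 4 bp
  [100,114): 14 bp
  [114,132): 18 bp
  [132,140): 8 bp
  [140,144): 4 bp
  [144,155): 11 bp
  [155,177): 22 bp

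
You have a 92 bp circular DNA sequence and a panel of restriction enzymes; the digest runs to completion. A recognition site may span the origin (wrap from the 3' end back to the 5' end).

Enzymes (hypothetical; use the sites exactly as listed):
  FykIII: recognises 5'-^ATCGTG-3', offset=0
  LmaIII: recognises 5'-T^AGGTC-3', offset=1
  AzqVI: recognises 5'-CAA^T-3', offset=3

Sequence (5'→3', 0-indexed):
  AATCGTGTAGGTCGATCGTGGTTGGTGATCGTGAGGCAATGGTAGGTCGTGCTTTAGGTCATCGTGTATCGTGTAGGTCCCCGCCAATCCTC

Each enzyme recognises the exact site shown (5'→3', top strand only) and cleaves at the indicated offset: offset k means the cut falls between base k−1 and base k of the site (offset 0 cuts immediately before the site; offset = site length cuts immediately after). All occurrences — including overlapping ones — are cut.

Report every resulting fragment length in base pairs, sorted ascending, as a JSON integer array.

Scan for sites:
  FykIII (ATCGTG, off=0): starts [1, 14, 27, 60, 67] → cuts [1, 14, 27, 60, 67]
  LmaIII (TAGGTC, off=1): starts [7, 42, 54, 73] → cuts [8, 43, 55, 74]
  AzqVI (CAAT, off=3): starts [36, 84, 91] → cuts [2, 39, 87]

Pooled cuts: [1, 2, 8, 14, 27, 39, 43, 55, 60, 67, 74, 87]

Fragments:
  1→2: 1 bp
  2→8: 6 bp
  8→14: 6 bp
  14→27: 13 bp
  27→39: 12 bp
  39→43: 4 bp
  43→55: 12 bp
  55→60: 5 bp
  60→67: 7 bp
  67→74: 7 bp
  74→87: 13 bp
  87→1 (wrap): 92-87+1 = 6 bp

[1,4,5,6,6,6,7,7,12,12,13,13]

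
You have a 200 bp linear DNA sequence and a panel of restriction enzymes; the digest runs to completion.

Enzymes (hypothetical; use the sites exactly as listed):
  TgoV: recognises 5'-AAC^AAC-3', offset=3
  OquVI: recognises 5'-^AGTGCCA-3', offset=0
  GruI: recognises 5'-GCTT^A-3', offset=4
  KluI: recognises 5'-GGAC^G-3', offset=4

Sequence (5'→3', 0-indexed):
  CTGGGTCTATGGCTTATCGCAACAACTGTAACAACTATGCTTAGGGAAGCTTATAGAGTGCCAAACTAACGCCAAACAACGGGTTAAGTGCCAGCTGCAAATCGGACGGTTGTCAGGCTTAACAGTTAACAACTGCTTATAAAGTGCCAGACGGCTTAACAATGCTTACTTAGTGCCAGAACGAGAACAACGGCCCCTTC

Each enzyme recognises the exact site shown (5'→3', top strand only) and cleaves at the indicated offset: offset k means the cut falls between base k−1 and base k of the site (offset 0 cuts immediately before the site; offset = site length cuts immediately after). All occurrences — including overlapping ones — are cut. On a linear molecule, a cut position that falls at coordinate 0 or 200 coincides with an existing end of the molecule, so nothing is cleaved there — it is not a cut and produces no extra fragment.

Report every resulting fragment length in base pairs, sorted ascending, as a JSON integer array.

[4,4,4,8,8,9,9,10,10,10,10,12,13,15,15,17,21,21]

Scan for sites:
  TgoV (AACAAC, off=3): starts [20, 29, 74, 127, 185] → cuts [23, 32, 77, 130, 188]
  OquVI (AGTGCCA, off=0): starts [56, 86, 142, 171] → cuts [56, 86, 142, 171]
  GruI (GCTTA, off=4): starts [11, 38, 48, 116, 134, 153, 163] → cuts [15, 42, 52, 120, 138, 157, 167]
  KluI (GGACG, off=4): starts [103] → cuts [107]

Pooled cuts: [15, 23, 32, 42, 52, 56, 77, 86, 107, 120, 130, 138, 142, 157, 167, 171, 188]

Fragments:
  [0,15): 15 bp
  [15,23): 8 bp
  [23,32): 9 bp
  [32,42): 10 bp
  [42,52): 10 bp
  [52,56): 4 bp
  [56,77): 21 bp
  [77,86): 9 bp
  [86,107): 21 bp
  [107,120): 13 bp
  [120,130): 10 bp
  [130,138): 8 bp
  [138,142): 4 bp
  [142,157): 15 bp
  [157,167): 10 bp
  [167,171): 4 bp
  [171,188): 17 bp
  [188,200): 12 bp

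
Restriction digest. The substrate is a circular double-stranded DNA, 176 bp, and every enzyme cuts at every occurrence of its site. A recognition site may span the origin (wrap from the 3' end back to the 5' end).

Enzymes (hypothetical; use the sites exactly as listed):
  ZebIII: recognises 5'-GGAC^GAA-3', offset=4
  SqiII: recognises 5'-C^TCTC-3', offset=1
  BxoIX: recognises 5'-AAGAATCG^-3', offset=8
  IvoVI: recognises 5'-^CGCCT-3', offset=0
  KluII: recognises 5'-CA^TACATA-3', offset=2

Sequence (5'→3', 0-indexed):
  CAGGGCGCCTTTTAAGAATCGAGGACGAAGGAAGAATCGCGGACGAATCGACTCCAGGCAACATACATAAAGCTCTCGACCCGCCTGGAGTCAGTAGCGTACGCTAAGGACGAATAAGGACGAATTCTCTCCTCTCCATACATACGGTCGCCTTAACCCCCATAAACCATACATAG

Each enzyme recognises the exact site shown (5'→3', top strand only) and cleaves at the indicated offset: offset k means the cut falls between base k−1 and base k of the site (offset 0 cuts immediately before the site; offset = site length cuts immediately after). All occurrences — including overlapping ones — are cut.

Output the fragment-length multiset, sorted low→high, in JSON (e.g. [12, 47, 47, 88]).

Per-enzyme occurrences:
  ZebIII (GGACGAA, off=4): starts [22, 40, 107, 117] → cuts [26, 44, 111, 121]
  SqiII (CTCTC, off=1): starts [72, 126, 131] → cuts [73, 127, 132]
  BxoIX (AAGAATCG, off=8): starts [13, 31] → cuts [21, 39]
  IvoVI (CGCCT, off=0): starts [5, 81, 148] → cuts [5, 81, 148]
  KluII (CATACATA, off=2): starts [61, 136, 167] → cuts [63, 138, 169]

All cut coordinates (distinct, sorted): [5, 21, 26, 39, 44, 63, 73, 81, 111, 121, 127, 132, 138, 148, 169]

Fragments:
  5→21: 16 bp
  21→26: 5 bp
  26→39: 13 bp
  39→44: 5 bp
  44→63: 19 bp
  63→73: 10 bp
  73→81: 8 bp
  81→111: 30 bp
  111→121: 10 bp
  121→127: 6 bp
  127→132: 5 bp
  132→138: 6 bp
  138→148: 10 bp
  148→169: 21 bp
  169→5 (wrap): 176-169+5 = 12 bp

[5,5,5,6,6,8,10,10,10,12,13,16,19,21,30]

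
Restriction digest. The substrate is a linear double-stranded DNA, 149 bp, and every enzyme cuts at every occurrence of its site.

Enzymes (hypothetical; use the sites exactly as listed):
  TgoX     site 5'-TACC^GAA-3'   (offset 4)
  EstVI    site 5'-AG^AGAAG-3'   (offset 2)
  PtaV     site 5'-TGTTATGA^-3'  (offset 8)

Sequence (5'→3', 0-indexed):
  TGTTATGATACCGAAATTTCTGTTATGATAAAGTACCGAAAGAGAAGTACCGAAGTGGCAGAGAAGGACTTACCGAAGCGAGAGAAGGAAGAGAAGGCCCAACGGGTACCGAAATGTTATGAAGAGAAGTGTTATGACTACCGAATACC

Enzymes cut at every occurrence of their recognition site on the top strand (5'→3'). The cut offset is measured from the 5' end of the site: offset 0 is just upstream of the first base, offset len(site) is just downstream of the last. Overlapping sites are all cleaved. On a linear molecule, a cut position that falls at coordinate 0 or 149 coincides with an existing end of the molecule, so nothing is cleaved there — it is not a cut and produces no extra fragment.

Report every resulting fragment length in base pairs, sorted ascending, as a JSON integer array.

[2,4,5,5,7,8,8,9,9,9,10,12,13,13,16,19]

Per-enzyme occurrences:
  TgoX TACCGAA/4: at [8, 33, 47, 70, 106, 138] ⇒ [12, 37, 51, 74, 110, 142]
  EstVI AGAGAAG/2: at [40, 59, 80, 89, 122] ⇒ [42, 61, 82, 91, 124]
  PtaV TGTTATGA/8: at [0, 20, 114, 129] ⇒ [8, 28, 122, 137]

All cut coordinates (distinct, sorted): [8, 12, 28, 37, 42, 51, 61, 74, 82, 91, 110, 122, 124, 137, 142]

Fragment lengths:
  [0,8): 8 bp
  [8,12): 4 bp
  [12,28): 16 bp
  [28,37): 9 bp
  [37,42): 5 bp
  [42,51): 9 bp
  [51,61): 10 bp
  [61,74): 13 bp
  [74,82): 8 bp
  [82,91): 9 bp
  [91,110): 19 bp
  [110,122): 12 bp
  [122,124): 2 bp
  [124,137): 13 bp
  [137,142): 5 bp
  [142,149): 7 bp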